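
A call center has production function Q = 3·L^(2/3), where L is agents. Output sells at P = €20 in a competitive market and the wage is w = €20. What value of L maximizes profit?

MP_L = (2/3)·3·L^(-1/3) = 2·L^(-1/3).
Profit maximization for a price taker requires P·MP_L = w: 20·2·L^(-1/3) = 20.
So L^(-1/3) = 0.5, which gives L = 8.

L* = 8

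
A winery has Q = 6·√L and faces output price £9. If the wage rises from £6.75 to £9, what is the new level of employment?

From P·MP_L = w with MP_L = 3·L^(-1/2), the labor demand is L(w) = (27/w)^(2).
At w = 6.75: L = 16. At w = 9: L = 9.

L* = 9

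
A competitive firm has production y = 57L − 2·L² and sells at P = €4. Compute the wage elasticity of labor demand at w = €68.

From P·MP_L = w with MP_L = 57 − 4L, labor demand is L(w) = (57 − w/4)/4.
dL/dw = −1/(16) = -0.0625.
At w = 68, L = 10, so ε = (dL/dw)·(w/L) = (-0.0625)·(68/10) = -0.425.

ε = -0.425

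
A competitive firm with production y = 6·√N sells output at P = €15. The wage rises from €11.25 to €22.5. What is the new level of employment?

N* = 4

From P·MP_N = w with MP_N = 3·N^(-1/2), the labor demand is N(w) = (45/w)^(2).
At w = 11.25: N = 16. At w = 22.5: N = 4.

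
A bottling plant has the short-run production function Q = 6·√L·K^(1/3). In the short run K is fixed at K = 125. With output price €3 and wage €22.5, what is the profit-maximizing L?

With K = 125, MP_L = (1/2)·6·L^(-1/2)·125^(1/3) = 15·L^(-1/2).
Profit maximization for a price taker requires P·MP_L = w: 3·15·L^(-1/2) = 22.5.
So L^(-1/2) = 0.5, which gives L = 4.

L* = 4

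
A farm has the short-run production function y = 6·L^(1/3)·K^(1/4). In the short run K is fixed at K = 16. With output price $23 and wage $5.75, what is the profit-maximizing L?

With K = 16, MP_L = (1/3)·6·L^(-2/3)·16^(1/4) = 4·L^(-2/3).
Profit maximization for a price taker requires P·MP_L = w: 23·4·L^(-2/3) = 5.75.
So L^(-2/3) = 0.0625, which gives L = 64.

L* = 64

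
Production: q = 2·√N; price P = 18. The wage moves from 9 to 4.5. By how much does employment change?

ΔN = 12

From P·MP_N = w with MP_N = N^(-1/2), the labor demand is N(w) = (18/w)^(2).
At w = 9: N = 4. At w = 4.5: N = 16.
ΔN = 16 − 4 = 12.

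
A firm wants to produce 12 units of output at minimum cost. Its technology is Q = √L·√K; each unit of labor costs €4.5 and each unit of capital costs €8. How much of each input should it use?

Cost minimization requires the marginal rate of technical substitution to equal the input-price ratio: MP_L/MP_K = w/r.
Here MP_L/MP_K = (1/2)·(K/L)/(1/2) = (K/L). Setting this equal to 4.5/8 = 0.5625 gives K = 0.5625L.
Substituting into Q = 12: L^(1/2)·(0.5625L)^(1/2) = 12.
Solving, L = 16 and K = 9.

L* = 16, K* = 9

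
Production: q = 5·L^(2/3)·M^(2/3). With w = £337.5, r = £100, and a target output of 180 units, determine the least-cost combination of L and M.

L* = 8, M* = 27

Cost minimization requires the marginal rate of technical substitution to equal the input-price ratio: MP_L/MP_M = w/r.
Here MP_L/MP_M = (2/3)·(M/L)/(2/3) = (M/L). Setting this equal to 337.5/100 = 3.375 gives M = 3.375L.
Substituting into q = 180: 5·L^(2/3)·(3.375L)^(2/3) = 180.
Solving, L = 8 and M = 27.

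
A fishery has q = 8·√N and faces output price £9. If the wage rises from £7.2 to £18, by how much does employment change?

From P·MP_N = w with MP_N = 4·N^(-1/2), the labor demand is N(w) = (36/w)^(2).
At w = 7.2: N = 25. At w = 18: N = 4.
ΔN = 4 − 25 = -21.

ΔN = -21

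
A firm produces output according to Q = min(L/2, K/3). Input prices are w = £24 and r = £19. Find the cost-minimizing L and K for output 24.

L* = 48, K* = 72

With a fixed-proportions technology, the cost-minimizing bundle uses no slack in either input: L/2 = K/3 = Q.
So L = 2·24 = 48 and K = 3·24 = 72.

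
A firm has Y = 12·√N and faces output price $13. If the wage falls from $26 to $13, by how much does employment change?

From P·MP_N = w with MP_N = 6·N^(-1/2), the labor demand is N(w) = (78/w)^(2).
At w = 26: N = 9. At w = 13: N = 36.
ΔN = 36 − 9 = 27.

ΔN = 27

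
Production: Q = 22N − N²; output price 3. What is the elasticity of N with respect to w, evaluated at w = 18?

ε = -0.375

From P·MP_N = w with MP_N = 22 − 2N, labor demand is N(w) = (22 − w/3)/2.
dN/dw = −1/(6) = -1/6.
At w = 18, N = 8, so ε = (dN/dw)·(w/N) = (-1/6)·(18/8) = -0.375.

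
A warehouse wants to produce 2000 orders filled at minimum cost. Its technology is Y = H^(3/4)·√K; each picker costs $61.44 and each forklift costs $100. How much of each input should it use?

Cost minimization requires the marginal rate of technical substitution to equal the input-price ratio: MP_H/MP_K = w/r.
Here MP_H/MP_K = (3/4)·(K/H)/(1/2) = 1.5·(K/H). Setting this equal to 61.44/100 = 0.6144 gives K = 0.4096H.
Substituting into Y = 2000: H^(3/4)·(0.4096H)^(1/2) = 2000.
Solving, H = 625 and K = 256.

H* = 625, K* = 256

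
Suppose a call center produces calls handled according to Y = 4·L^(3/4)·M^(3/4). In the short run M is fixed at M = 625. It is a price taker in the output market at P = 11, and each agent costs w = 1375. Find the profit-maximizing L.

With M = 625, MP_L = (3/4)·4·L^(-1/4)·625^(3/4) = 375·L^(-1/4).
Profit maximization for a price taker requires P·MP_L = w: 11·375·L^(-1/4) = 1375.
So L^(-1/4) = 1/3, which gives L = 81.

L* = 81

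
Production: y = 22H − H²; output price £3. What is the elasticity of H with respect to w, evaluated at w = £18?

From P·MP_H = w with MP_H = 22 − 2H, labor demand is H(w) = (22 − w/3)/2.
dH/dw = −1/(6) = -1/6.
At w = 18, H = 8, so ε = (dH/dw)·(w/H) = (-1/6)·(18/8) = -0.375.

ε = -0.375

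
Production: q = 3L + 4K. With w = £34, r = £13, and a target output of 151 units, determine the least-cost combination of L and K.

L* = 0, K* = 37.75

The inputs are perfect substitutes, so the firm uses whichever has the lower cost per unit of output.
Cost per unit of output via L is w/3 = 34/3; via K it is r/4 = 3.25. K is cheaper.
Producing q = 151 with K alone: L = 0, K = 37.75.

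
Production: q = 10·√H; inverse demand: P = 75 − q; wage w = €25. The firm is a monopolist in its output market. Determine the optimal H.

H* = 9

Marginal revenue from the inverse demand is MR = 75 − 2q.
The marginal product is MP_H = 5·H^(-1/2).
A monopolist hires until marginal revenue product equals the wage: MR·MP_H = w.
At H, q = 10·√H. Substituting and solving: (75 − 20·√H)·5·H^(-1/2) = 25 gives H = 9.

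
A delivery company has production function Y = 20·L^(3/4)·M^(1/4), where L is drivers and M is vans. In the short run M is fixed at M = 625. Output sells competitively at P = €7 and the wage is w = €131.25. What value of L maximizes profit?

L* = 256

With M = 625, MP_L = (3/4)·20·L^(-1/4)·625^(1/4) = 75·L^(-1/4).
Profit maximization for a price taker requires P·MP_L = w: 7·75·L^(-1/4) = 131.25.
So L^(-1/4) = 0.25, which gives L = 256.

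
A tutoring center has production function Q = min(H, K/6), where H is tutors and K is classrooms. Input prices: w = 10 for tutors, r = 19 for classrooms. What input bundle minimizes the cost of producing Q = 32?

With a fixed-proportions technology, the cost-minimizing bundle uses no slack in either input: H = K/6 = Q.
So H = 32 and K = 6·32 = 192.

H* = 32, K* = 192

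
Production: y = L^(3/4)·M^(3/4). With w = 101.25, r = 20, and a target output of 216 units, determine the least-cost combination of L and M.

Cost minimization requires the marginal rate of technical substitution to equal the input-price ratio: MP_L/MP_M = w/r.
Here MP_L/MP_M = (3/4)·(M/L)/(3/4) = (M/L). Setting this equal to 101.25/20 = 5.0625 gives M = 5.0625L.
Substituting into y = 216: L^(3/4)·(5.0625L)^(3/4) = 216.
Solving, L = 16 and M = 81.

L* = 16, M* = 81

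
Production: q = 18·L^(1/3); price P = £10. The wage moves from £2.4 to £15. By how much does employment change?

From P·MP_L = w with MP_L = 6·L^(-2/3), the labor demand is L(w) = (60/w)^(3/2).
At w = 2.4: L = 125. At w = 15: L = 8.
ΔL = 8 − 125 = -117.

ΔL = -117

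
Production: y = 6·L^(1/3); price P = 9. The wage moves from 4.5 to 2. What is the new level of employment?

L* = 27

From P·MP_L = w with MP_L = 2·L^(-2/3), the labor demand is L(w) = (18/w)^(3/2).
At w = 4.5: L = 8. At w = 2: L = 27.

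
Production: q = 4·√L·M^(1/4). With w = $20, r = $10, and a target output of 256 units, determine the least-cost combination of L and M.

L* = 256, M* = 256

Cost minimization requires the marginal rate of technical substitution to equal the input-price ratio: MP_L/MP_M = w/r.
Here MP_L/MP_M = (1/2)·(M/L)/(1/4) = 2·(M/L). Setting this equal to 20/10 = 2 gives M = L.
Substituting into q = 256: 4·L^(1/2)·(L)^(1/4) = 256.
Solving, L = 256 and M = 256.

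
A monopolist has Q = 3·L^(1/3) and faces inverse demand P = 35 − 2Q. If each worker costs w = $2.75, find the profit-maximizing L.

L* = 8

Marginal revenue from the inverse demand is MR = 35 − 4Q.
The marginal product is MP_L = L^(-2/3).
A monopolist hires until marginal revenue product equals the wage: MR·MP_L = w.
At L, Q = 3·L^(1/3). Substituting and solving: (35 − 12·L^(1/3))·L^(-2/3) = 2.75 gives L = 8.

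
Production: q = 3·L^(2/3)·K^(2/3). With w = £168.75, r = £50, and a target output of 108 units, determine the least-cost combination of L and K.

Cost minimization requires the marginal rate of technical substitution to equal the input-price ratio: MP_L/MP_K = w/r.
Here MP_L/MP_K = (2/3)·(K/L)/(2/3) = (K/L). Setting this equal to 168.75/50 = 3.375 gives K = 3.375L.
Substituting into q = 108: 3·L^(2/3)·(3.375L)^(2/3) = 108.
Solving, L = 8 and K = 27.

L* = 8, K* = 27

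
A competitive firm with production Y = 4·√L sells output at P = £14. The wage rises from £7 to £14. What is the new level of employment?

From P·MP_L = w with MP_L = 2·L^(-1/2), the labor demand is L(w) = (28/w)^(2).
At w = 7: L = 16. At w = 14: L = 4.

L* = 4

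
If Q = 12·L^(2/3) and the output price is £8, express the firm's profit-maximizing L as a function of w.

MP_L = (2/3)·12·L^(-1/3) = 8·L^(-1/3).
Setting P·MP_L = w: 64·L^(-1/3) = w.
Solving for L: L^(-1/3) = w/64, so L = (64/w)^(3).

L(w) = 262144/w³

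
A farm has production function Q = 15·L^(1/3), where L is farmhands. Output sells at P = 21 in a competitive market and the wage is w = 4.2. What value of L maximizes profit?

MP_L = (1/3)·15·L^(-2/3) = 5·L^(-2/3).
Profit maximization for a price taker requires P·MP_L = w: 21·5·L^(-2/3) = 4.2.
So L^(-2/3) = 0.04, which gives L = 125.

L* = 125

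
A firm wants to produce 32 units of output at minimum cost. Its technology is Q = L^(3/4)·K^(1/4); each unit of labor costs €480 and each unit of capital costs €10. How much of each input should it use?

L* = 16, K* = 256

Cost minimization requires the marginal rate of technical substitution to equal the input-price ratio: MP_L/MP_K = w/r.
Here MP_L/MP_K = (3/4)·(K/L)/(1/4) = 3·(K/L). Setting this equal to 480/10 = 48 gives K = 16L.
Substituting into Q = 32: L^(3/4)·(16L)^(1/4) = 32.
Solving, L = 16 and K = 256.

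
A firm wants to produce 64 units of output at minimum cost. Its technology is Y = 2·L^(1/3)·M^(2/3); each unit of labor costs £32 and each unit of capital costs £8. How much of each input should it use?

Cost minimization requires the marginal rate of technical substitution to equal the input-price ratio: MP_L/MP_M = w/r.
Here MP_L/MP_M = (1/3)·(M/L)/(2/3) = 0.5·(M/L). Setting this equal to 32/8 = 4 gives M = 8L.
Substituting into Y = 64: 2·L^(1/3)·(8L)^(2/3) = 64.
Solving, L = 8 and M = 64.

L* = 8, M* = 64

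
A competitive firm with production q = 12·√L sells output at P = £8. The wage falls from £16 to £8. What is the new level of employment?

From P·MP_L = w with MP_L = 6·L^(-1/2), the labor demand is L(w) = (48/w)^(2).
At w = 16: L = 9. At w = 8: L = 36.

L* = 36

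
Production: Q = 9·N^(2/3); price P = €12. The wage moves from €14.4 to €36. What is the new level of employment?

From P·MP_N = w with MP_N = 6·N^(-1/3), the labor demand is N(w) = (72/w)^(3).
At w = 14.4: N = 125. At w = 36: N = 8.

N* = 8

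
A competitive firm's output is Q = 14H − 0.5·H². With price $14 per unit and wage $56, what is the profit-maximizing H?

H* = 10

The marginal product of H is MP_H = 14 − H.
A price-taking firm hires until the value of the marginal product equals the wage: P·MP_H = w, so 14·(14 − H) = 56.
Then 14 − H = 4, giving H = 10.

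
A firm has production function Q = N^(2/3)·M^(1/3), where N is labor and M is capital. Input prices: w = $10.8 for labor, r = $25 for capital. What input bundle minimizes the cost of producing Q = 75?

Cost minimization requires the marginal rate of technical substitution to equal the input-price ratio: MP_N/MP_M = w/r.
Here MP_N/MP_M = (2/3)·(M/N)/(1/3) = 2·(M/N). Setting this equal to 10.8/25 = 0.432 gives M = 0.216N.
Substituting into Q = 75: N^(2/3)·(0.216N)^(1/3) = 75.
Solving, N = 125 and M = 27.

N* = 125, M* = 27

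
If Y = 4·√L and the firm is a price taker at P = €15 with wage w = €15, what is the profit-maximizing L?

MP_L = (1/2)·4·L^(-1/2) = 2·L^(-1/2).
Profit maximization for a price taker requires P·MP_L = w: 15·2·L^(-1/2) = 15.
So L^(-1/2) = 0.5, which gives L = 4.

L* = 4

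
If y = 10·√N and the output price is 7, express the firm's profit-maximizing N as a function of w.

N(w) = 1225/w²

MP_N = (1/2)·10·N^(-1/2) = 5·N^(-1/2).
Setting P·MP_N = w: 35·N^(-1/2) = w.
Solving for N: N^(-1/2) = w/35, so N = (35/w)^(2).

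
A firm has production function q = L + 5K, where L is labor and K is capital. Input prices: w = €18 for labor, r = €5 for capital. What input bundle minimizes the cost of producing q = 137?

L* = 0, K* = 27.4

The inputs are perfect substitutes, so the firm uses whichever has the lower cost per unit of output.
Cost per unit of output via L is 18; via K it is 1. K is cheaper.
Producing q = 137 with K alone: L = 0, K = 27.4.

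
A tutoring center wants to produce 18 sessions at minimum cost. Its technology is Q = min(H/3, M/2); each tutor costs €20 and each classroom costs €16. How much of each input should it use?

H* = 54, M* = 36

With a fixed-proportions technology, the cost-minimizing bundle uses no slack in either input: H/3 = M/2 = Q.
So H = 3·18 = 54 and M = 2·18 = 36.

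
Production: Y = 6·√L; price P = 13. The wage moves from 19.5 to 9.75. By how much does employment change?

ΔL = 12

From P·MP_L = w with MP_L = 3·L^(-1/2), the labor demand is L(w) = (39/w)^(2).
At w = 19.5: L = 4. At w = 9.75: L = 16.
ΔL = 16 − 4 = 12.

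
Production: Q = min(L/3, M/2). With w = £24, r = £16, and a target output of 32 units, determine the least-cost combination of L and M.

L* = 96, M* = 64

With a fixed-proportions technology, the cost-minimizing bundle uses no slack in either input: L/3 = M/2 = Q.
So L = 3·32 = 96 and M = 2·32 = 64.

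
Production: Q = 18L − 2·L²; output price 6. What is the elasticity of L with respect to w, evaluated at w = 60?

ε = -1.25

From P·MP_L = w with MP_L = 18 − 4L, labor demand is L(w) = (18 − w/6)/4.
dL/dw = −1/(24) = -1/24.
At w = 60, L = 2, so ε = (dL/dw)·(w/L) = (-1/24)·(60/2) = -1.25.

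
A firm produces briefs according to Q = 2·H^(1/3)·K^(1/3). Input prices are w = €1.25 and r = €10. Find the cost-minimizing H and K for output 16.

H* = 64, K* = 8

Cost minimization requires the marginal rate of technical substitution to equal the input-price ratio: MP_H/MP_K = w/r.
Here MP_H/MP_K = (1/3)·(K/H)/(1/3) = (K/H). Setting this equal to 1.25/10 = 0.125 gives K = 0.125H.
Substituting into Q = 16: 2·H^(1/3)·(0.125H)^(1/3) = 16.
Solving, H = 64 and K = 8.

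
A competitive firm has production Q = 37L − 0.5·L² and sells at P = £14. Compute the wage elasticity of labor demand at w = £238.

From P·MP_L = w with MP_L = 37 − L, labor demand is L(w) = 37 − w/14.
dL/dw = −1/(14) = -1/14.
At w = 238, L = 20, so ε = (dL/dw)·(w/L) = (-1/14)·(238/20) = -0.85.

ε = -0.85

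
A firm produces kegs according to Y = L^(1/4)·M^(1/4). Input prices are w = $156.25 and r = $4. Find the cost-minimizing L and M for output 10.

Cost minimization requires the marginal rate of technical substitution to equal the input-price ratio: MP_L/MP_M = w/r.
Here MP_L/MP_M = (1/4)·(M/L)/(1/4) = (M/L). Setting this equal to 156.25/4 = 39.0625 gives M = 39.0625L.
Substituting into Y = 10: L^(1/4)·(39.0625L)^(1/4) = 10.
Solving, L = 16 and M = 625.

L* = 16, M* = 625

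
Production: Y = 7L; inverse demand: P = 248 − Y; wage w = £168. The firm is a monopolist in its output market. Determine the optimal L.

L* = 16

Marginal revenue from the inverse demand is MR = 248 − 2Y.
The marginal product is MP_L = 7.
A monopolist hires until marginal revenue product equals the wage: MR·MP_L = w.
(248 − 14L)·7 = 168, so L = 16.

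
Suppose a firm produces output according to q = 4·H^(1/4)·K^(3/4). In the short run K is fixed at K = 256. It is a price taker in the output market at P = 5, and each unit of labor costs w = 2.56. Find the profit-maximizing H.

H* = 625

With K = 256, MP_H = (1/4)·4·H^(-3/4)·256^(3/4) = 64·H^(-3/4).
Profit maximization for a price taker requires P·MP_H = w: 5·64·H^(-3/4) = 2.56.
So H^(-3/4) = 0.008, which gives H = 625.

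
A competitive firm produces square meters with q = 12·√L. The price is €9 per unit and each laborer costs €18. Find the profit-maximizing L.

MP_L = (1/2)·12·L^(-1/2) = 6·L^(-1/2).
Profit maximization for a price taker requires P·MP_L = w: 9·6·L^(-1/2) = 18.
So L^(-1/2) = 1/3, which gives L = 9.

L* = 9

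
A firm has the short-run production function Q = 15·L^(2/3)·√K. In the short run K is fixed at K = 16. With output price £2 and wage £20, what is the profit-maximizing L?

With K = 16, MP_L = (2/3)·15·L^(-1/3)·16^(1/2) = 40·L^(-1/3).
Profit maximization for a price taker requires P·MP_L = w: 2·40·L^(-1/3) = 20.
So L^(-1/3) = 0.25, which gives L = 64.

L* = 64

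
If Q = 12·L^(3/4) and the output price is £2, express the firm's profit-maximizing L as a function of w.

L(w) = 104976/w^(4)

MP_L = (3/4)·12·L^(-1/4) = 9·L^(-1/4).
Setting P·MP_L = w: 18·L^(-1/4) = w.
Solving for L: L^(-1/4) = w/18, so L = (18/w)^(4).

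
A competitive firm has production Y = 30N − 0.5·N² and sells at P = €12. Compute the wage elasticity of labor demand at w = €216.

ε = -1.5

From P·MP_N = w with MP_N = 30 − N, labor demand is N(w) = 30 − w/12.
dN/dw = −1/(12) = -1/12.
At w = 216, N = 12, so ε = (dN/dw)·(w/N) = (-1/12)·(216/12) = -1.5.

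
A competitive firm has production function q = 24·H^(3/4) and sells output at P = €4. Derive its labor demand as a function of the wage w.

MP_H = (3/4)·24·H^(-1/4) = 18·H^(-1/4).
Setting P·MP_H = w: 72·H^(-1/4) = w.
Solving for H: H^(-1/4) = w/72, so H = (72/w)^(4).

H(w) = (72/w)^(4)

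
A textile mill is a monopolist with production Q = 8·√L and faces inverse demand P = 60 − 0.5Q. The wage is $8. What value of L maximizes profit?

L* = 36

Marginal revenue from the inverse demand is MR = 60 − Q.
The marginal product is MP_L = 4·L^(-1/2).
A monopolist hires until marginal revenue product equals the wage: MR·MP_L = w.
At L, Q = 8·√L. Substituting and solving: (60 − 8·√L)·4·L^(-1/2) = 8 gives L = 36.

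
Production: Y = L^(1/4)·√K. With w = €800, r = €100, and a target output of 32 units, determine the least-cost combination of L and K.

L* = 16, K* = 256

Cost minimization requires the marginal rate of technical substitution to equal the input-price ratio: MP_L/MP_K = w/r.
Here MP_L/MP_K = (1/4)·(K/L)/(1/2) = 0.5·(K/L). Setting this equal to 800/100 = 8 gives K = 16L.
Substituting into Y = 32: L^(1/4)·(16L)^(1/2) = 32.
Solving, L = 16 and K = 256.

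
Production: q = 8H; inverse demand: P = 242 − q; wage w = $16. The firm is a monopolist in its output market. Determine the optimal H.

Marginal revenue from the inverse demand is MR = 242 − 2q.
The marginal product is MP_H = 8.
A monopolist hires until marginal revenue product equals the wage: MR·MP_H = w.
(242 − 16H)·8 = 16, so H = 15.

H* = 15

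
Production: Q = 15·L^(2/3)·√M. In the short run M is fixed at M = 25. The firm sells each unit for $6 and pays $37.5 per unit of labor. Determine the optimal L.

L* = 512

With M = 25, MP_L = (2/3)·15·L^(-1/3)·25^(1/2) = 50·L^(-1/3).
Profit maximization for a price taker requires P·MP_L = w: 6·50·L^(-1/3) = 37.5.
So L^(-1/3) = 0.125, which gives L = 512.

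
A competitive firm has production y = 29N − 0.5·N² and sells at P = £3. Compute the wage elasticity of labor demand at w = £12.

From P·MP_N = w with MP_N = 29 − N, labor demand is N(w) = 29 − w/3.
dN/dw = −1/(3) = -1/3.
At w = 12, N = 25, so ε = (dN/dw)·(w/N) = (-1/3)·(12/25) = -0.16.

ε = -0.16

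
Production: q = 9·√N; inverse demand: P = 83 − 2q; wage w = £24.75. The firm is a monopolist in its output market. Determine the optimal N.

N* = 4

Marginal revenue from the inverse demand is MR = 83 − 4q.
The marginal product is MP_N = 4.5·N^(-1/2).
A monopolist hires until marginal revenue product equals the wage: MR·MP_N = w.
At N, q = 9·√N. Substituting and solving: (83 − 36·√N)·4.5·N^(-1/2) = 24.75 gives N = 4.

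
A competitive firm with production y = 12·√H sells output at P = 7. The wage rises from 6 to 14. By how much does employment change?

From P·MP_H = w with MP_H = 6·H^(-1/2), the labor demand is H(w) = (42/w)^(2).
At w = 6: H = 49. At w = 14: H = 9.
ΔH = 9 − 49 = -40.

ΔH = -40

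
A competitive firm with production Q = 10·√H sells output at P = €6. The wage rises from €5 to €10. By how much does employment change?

ΔH = -27

From P·MP_H = w with MP_H = 5·H^(-1/2), the labor demand is H(w) = (30/w)^(2).
At w = 5: H = 36. At w = 10: H = 9.
ΔH = 9 − 36 = -27.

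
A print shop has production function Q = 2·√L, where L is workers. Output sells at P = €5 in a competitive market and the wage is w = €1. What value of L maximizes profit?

L* = 25

MP_L = (1/2)·2·L^(-1/2) = L^(-1/2).
Profit maximization for a price taker requires P·MP_L = w: 5·L^(-1/2) = 1.
So L^(-1/2) = 0.2, which gives L = 25.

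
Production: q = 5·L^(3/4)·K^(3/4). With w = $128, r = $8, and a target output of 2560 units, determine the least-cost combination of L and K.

L* = 16, K* = 256

Cost minimization requires the marginal rate of technical substitution to equal the input-price ratio: MP_L/MP_K = w/r.
Here MP_L/MP_K = (3/4)·(K/L)/(3/4) = (K/L). Setting this equal to 128/8 = 16 gives K = 16L.
Substituting into q = 2560: 5·L^(3/4)·(16L)^(3/4) = 2560.
Solving, L = 16 and K = 256.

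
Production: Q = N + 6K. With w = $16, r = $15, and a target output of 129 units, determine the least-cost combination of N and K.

The inputs are perfect substitutes, so the firm uses whichever has the lower cost per unit of output.
Cost per unit of output via N is 16; via K it is 2.5. K is cheaper.
Producing Q = 129 with K alone: N = 0, K = 21.5.

N* = 0, K* = 21.5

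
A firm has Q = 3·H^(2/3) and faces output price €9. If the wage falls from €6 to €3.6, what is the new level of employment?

H* = 125

From P·MP_H = w with MP_H = 2·H^(-1/3), the labor demand is H(w) = (18/w)^(3).
At w = 6: H = 27. At w = 3.6: H = 125.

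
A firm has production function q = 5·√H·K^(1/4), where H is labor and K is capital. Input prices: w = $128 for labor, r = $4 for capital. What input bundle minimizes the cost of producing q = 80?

H* = 16, K* = 256

Cost minimization requires the marginal rate of technical substitution to equal the input-price ratio: MP_H/MP_K = w/r.
Here MP_H/MP_K = (1/2)·(K/H)/(1/4) = 2·(K/H). Setting this equal to 128/4 = 32 gives K = 16H.
Substituting into q = 80: 5·H^(1/2)·(16H)^(1/4) = 80.
Solving, H = 16 and K = 256.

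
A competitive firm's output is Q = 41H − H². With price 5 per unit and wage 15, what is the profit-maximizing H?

The marginal product of H is MP_H = 41 − 2H.
A price-taking firm hires until the value of the marginal product equals the wage: P·MP_H = w, so 5·(41 − 2H) = 15.
Then 41 − 2H = 3, giving H = 19.

H* = 19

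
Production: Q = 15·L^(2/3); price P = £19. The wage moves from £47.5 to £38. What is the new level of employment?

From P·MP_L = w with MP_L = 10·L^(-1/3), the labor demand is L(w) = (190/w)^(3).
At w = 47.5: L = 64. At w = 38: L = 125.

L* = 125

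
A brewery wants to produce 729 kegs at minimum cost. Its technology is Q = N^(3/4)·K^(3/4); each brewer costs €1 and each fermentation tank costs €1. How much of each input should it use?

Cost minimization requires the marginal rate of technical substitution to equal the input-price ratio: MP_N/MP_K = w/r.
Here MP_N/MP_K = (3/4)·(K/N)/(3/4) = (K/N). Setting this equal to 1/1 = 1 gives K = N.
Substituting into Q = 729: N^(3/4)·(N)^(3/4) = 729.
Solving, N = 81 and K = 81.

N* = 81, K* = 81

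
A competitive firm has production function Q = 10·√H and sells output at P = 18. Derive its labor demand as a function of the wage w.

H(w) = 8100/w²

MP_H = (1/2)·10·H^(-1/2) = 5·H^(-1/2).
Setting P·MP_H = w: 90·H^(-1/2) = w.
Solving for H: H^(-1/2) = w/90, so H = (90/w)^(2).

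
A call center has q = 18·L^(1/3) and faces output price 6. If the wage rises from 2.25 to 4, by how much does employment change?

From P·MP_L = w with MP_L = 6·L^(-2/3), the labor demand is L(w) = (36/w)^(3/2).
At w = 2.25: L = 64. At w = 4: L = 27.
ΔL = 27 − 64 = -37.

ΔL = -37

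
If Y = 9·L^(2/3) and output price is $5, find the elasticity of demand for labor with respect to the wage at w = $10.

MP_L = (2/3)·9·L^(-1/3), so P·MP_L = w gives 30·L^(-1/3) = w.
Solving, L(w) = (30/w)^(3). This is a constant-elasticity form: L ∝ w^(−3), so ε = −3.

ε = -3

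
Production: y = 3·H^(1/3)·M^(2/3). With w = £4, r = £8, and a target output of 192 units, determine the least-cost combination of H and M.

H* = 64, M* = 64

Cost minimization requires the marginal rate of technical substitution to equal the input-price ratio: MP_H/MP_M = w/r.
Here MP_H/MP_M = (1/3)·(M/H)/(2/3) = 0.5·(M/H). Setting this equal to 4/8 = 0.5 gives M = H.
Substituting into y = 192: 3·H^(1/3)·(H)^(2/3) = 192.
Solving, H = 64 and M = 64.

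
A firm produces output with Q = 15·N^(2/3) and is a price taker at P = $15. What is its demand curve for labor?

MP_N = (2/3)·15·N^(-1/3) = 10·N^(-1/3).
Setting P·MP_N = w: 150·N^(-1/3) = w.
Solving for N: N^(-1/3) = w/150, so N = (150/w)^(3).

N(w) = 3375000/w³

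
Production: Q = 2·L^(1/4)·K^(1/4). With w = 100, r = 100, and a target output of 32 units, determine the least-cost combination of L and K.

L* = 256, K* = 256

Cost minimization requires the marginal rate of technical substitution to equal the input-price ratio: MP_L/MP_K = w/r.
Here MP_L/MP_K = (1/4)·(K/L)/(1/4) = (K/L). Setting this equal to 100/100 = 1 gives K = L.
Substituting into Q = 32: 2·L^(1/4)·(L)^(1/4) = 32.
Solving, L = 256 and K = 256.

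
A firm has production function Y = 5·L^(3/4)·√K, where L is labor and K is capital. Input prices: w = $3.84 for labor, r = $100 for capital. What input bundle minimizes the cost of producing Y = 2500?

L* = 625, K* = 16

Cost minimization requires the marginal rate of technical substitution to equal the input-price ratio: MP_L/MP_K = w/r.
Here MP_L/MP_K = (3/4)·(K/L)/(1/2) = 1.5·(K/L). Setting this equal to 3.84/100 = 0.0384 gives K = 0.0256L.
Substituting into Y = 2500: 5·L^(3/4)·(0.0256L)^(1/2) = 2500.
Solving, L = 625 and K = 16.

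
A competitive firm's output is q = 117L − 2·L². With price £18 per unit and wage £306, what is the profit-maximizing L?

The marginal product of L is MP_L = 117 − 4L.
A price-taking firm hires until the value of the marginal product equals the wage: P·MP_L = w, so 18·(117 − 4L) = 306.
Then 117 − 4L = 17, giving L = 25.

L* = 25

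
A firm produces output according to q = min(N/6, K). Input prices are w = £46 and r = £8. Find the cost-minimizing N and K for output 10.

With a fixed-proportions technology, the cost-minimizing bundle uses no slack in either input: N/6 = K = q.
So N = 6·10 = 60 and K = 10.

N* = 60, K* = 10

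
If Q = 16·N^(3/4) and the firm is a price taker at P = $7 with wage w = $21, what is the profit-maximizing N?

MP_N = (3/4)·16·N^(-1/4) = 12·N^(-1/4).
Profit maximization for a price taker requires P·MP_N = w: 7·12·N^(-1/4) = 21.
So N^(-1/4) = 0.25, which gives N = 256.

N* = 256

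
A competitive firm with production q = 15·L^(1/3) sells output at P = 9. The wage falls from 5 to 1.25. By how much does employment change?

From P·MP_L = w with MP_L = 5·L^(-2/3), the labor demand is L(w) = (45/w)^(3/2).
At w = 5: L = 27. At w = 1.25: L = 216.
ΔL = 216 − 27 = 189.

ΔL = 189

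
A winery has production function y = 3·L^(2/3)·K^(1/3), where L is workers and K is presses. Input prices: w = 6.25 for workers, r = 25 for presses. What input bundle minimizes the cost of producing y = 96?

L* = 64, K* = 8

Cost minimization requires the marginal rate of technical substitution to equal the input-price ratio: MP_L/MP_K = w/r.
Here MP_L/MP_K = (2/3)·(K/L)/(1/3) = 2·(K/L). Setting this equal to 6.25/25 = 0.25 gives K = 0.125L.
Substituting into y = 96: 3·L^(2/3)·(0.125L)^(1/3) = 96.
Solving, L = 64 and K = 8.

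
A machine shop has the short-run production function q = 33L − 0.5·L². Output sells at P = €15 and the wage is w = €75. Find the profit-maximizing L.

L* = 28

The marginal product of L is MP_L = 33 − L.
A price-taking firm hires until the value of the marginal product equals the wage: P·MP_L = w, so 15·(33 − L) = 75.
Then 33 − L = 5, giving L = 28.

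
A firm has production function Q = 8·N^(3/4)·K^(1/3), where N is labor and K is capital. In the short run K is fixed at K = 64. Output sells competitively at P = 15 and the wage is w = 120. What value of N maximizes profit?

N* = 81

With K = 64, MP_N = (3/4)·8·N^(-1/4)·64^(1/3) = 24·N^(-1/4).
Profit maximization for a price taker requires P·MP_N = w: 15·24·N^(-1/4) = 120.
So N^(-1/4) = 1/3, which gives N = 81.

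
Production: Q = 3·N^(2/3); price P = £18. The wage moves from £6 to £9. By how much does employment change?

From P·MP_N = w with MP_N = 2·N^(-1/3), the labor demand is N(w) = (36/w)^(3).
At w = 6: N = 216. At w = 9: N = 64.
ΔN = 64 − 216 = -152.

ΔN = -152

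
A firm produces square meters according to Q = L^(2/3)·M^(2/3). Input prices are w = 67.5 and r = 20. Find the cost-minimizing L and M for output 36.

Cost minimization requires the marginal rate of technical substitution to equal the input-price ratio: MP_L/MP_M = w/r.
Here MP_L/MP_M = (2/3)·(M/L)/(2/3) = (M/L). Setting this equal to 67.5/20 = 3.375 gives M = 3.375L.
Substituting into Q = 36: L^(2/3)·(3.375L)^(2/3) = 36.
Solving, L = 8 and M = 27.

L* = 8, M* = 27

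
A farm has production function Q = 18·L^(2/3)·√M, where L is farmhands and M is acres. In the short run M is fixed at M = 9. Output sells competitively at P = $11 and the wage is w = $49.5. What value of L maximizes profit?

L* = 512

With M = 9, MP_L = (2/3)·18·L^(-1/3)·9^(1/2) = 36·L^(-1/3).
Profit maximization for a price taker requires P·MP_L = w: 11·36·L^(-1/3) = 49.5.
So L^(-1/3) = 0.125, which gives L = 512.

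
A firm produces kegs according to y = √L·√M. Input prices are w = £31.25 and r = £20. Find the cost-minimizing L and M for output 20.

Cost minimization requires the marginal rate of technical substitution to equal the input-price ratio: MP_L/MP_M = w/r.
Here MP_L/MP_M = (1/2)·(M/L)/(1/2) = (M/L). Setting this equal to 31.25/20 = 1.5625 gives M = 1.5625L.
Substituting into y = 20: L^(1/2)·(1.5625L)^(1/2) = 20.
Solving, L = 16 and M = 25.

L* = 16, M* = 25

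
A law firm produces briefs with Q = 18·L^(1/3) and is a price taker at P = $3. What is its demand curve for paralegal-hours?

L(w) = (18/w)^(3/2)

MP_L = (1/3)·18·L^(-2/3) = 6·L^(-2/3).
Setting P·MP_L = w: 18·L^(-2/3) = w.
Solving for L: L^(-2/3) = w/18, so L = (18/w)^(3/2).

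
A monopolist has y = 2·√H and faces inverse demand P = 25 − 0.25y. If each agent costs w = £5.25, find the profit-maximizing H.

Marginal revenue from the inverse demand is MR = 25 − 0.5y.
The marginal product is MP_H = H^(-1/2).
A monopolist hires until marginal revenue product equals the wage: MR·MP_H = w.
At H, y = 2·√H. Substituting and solving: (25 − √H)·H^(-1/2) = 5.25 gives H = 16.

H* = 16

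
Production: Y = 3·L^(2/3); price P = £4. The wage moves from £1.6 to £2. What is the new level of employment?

From P·MP_L = w with MP_L = 2·L^(-1/3), the labor demand is L(w) = (8/w)^(3).
At w = 1.6: L = 125. At w = 2: L = 64.

L* = 64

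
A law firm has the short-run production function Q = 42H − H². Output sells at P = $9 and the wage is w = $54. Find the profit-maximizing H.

H* = 18

The marginal product of H is MP_H = 42 − 2H.
A price-taking firm hires until the value of the marginal product equals the wage: P·MP_H = w, so 9·(42 − 2H) = 54.
Then 42 − 2H = 6, giving H = 18.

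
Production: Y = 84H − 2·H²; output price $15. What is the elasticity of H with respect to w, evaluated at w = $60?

From P·MP_H = w with MP_H = 84 − 4H, labor demand is H(w) = (84 − w/15)/4.
dH/dw = −1/(60) = -1/60.
At w = 60, H = 20, so ε = (dH/dw)·(w/H) = (-1/60)·(60/20) = -0.05.

ε = -0.05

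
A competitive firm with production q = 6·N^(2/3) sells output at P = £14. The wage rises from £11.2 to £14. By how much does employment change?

From P·MP_N = w with MP_N = 4·N^(-1/3), the labor demand is N(w) = (56/w)^(3).
At w = 11.2: N = 125. At w = 14: N = 64.
ΔN = 64 − 125 = -61.

ΔN = -61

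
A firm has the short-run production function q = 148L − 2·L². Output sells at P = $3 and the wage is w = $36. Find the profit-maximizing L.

L* = 34

The marginal product of L is MP_L = 148 − 4L.
A price-taking firm hires until the value of the marginal product equals the wage: P·MP_L = w, so 3·(148 − 4L) = 36.
Then 148 − 4L = 12, giving L = 34.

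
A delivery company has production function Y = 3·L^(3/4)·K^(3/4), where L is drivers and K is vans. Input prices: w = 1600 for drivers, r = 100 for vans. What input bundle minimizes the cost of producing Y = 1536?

Cost minimization requires the marginal rate of technical substitution to equal the input-price ratio: MP_L/MP_K = w/r.
Here MP_L/MP_K = (3/4)·(K/L)/(3/4) = (K/L). Setting this equal to 1600/100 = 16 gives K = 16L.
Substituting into Y = 1536: 3·L^(3/4)·(16L)^(3/4) = 1536.
Solving, L = 16 and K = 256.

L* = 16, K* = 256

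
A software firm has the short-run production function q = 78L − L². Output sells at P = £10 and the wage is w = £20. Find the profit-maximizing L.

The marginal product of L is MP_L = 78 − 2L.
A price-taking firm hires until the value of the marginal product equals the wage: P·MP_L = w, so 10·(78 − 2L) = 20.
Then 78 − 2L = 2, giving L = 38.

L* = 38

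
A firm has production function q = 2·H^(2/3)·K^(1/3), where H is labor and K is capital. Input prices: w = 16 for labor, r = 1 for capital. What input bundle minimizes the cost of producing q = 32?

Cost minimization requires the marginal rate of technical substitution to equal the input-price ratio: MP_H/MP_K = w/r.
Here MP_H/MP_K = (2/3)·(K/H)/(1/3) = 2·(K/H). Setting this equal to 16/1 = 16 gives K = 8H.
Substituting into q = 32: 2·H^(2/3)·(8H)^(1/3) = 32.
Solving, H = 8 and K = 64.

H* = 8, K* = 64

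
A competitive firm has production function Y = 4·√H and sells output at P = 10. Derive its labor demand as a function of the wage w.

H(w) = 400/w²

MP_H = (1/2)·4·H^(-1/2) = 2·H^(-1/2).
Setting P·MP_H = w: 20·H^(-1/2) = w.
Solving for H: H^(-1/2) = w/20, so H = (20/w)^(2).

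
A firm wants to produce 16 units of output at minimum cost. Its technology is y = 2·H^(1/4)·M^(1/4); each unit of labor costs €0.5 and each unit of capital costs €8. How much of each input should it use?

H* = 256, M* = 16

Cost minimization requires the marginal rate of technical substitution to equal the input-price ratio: MP_H/MP_M = w/r.
Here MP_H/MP_M = (1/4)·(M/H)/(1/4) = (M/H). Setting this equal to 0.5/8 = 0.0625 gives M = 0.0625H.
Substituting into y = 16: 2·H^(1/4)·(0.0625H)^(1/4) = 16.
Solving, H = 256 and M = 16.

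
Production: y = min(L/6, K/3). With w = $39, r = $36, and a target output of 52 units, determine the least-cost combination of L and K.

L* = 312, K* = 156

With a fixed-proportions technology, the cost-minimizing bundle uses no slack in either input: L/6 = K/3 = y.
So L = 6·52 = 312 and K = 3·52 = 156.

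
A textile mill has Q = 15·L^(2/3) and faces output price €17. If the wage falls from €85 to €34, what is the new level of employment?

L* = 125

From P·MP_L = w with MP_L = 10·L^(-1/3), the labor demand is L(w) = (170/w)^(3).
At w = 85: L = 8. At w = 34: L = 125.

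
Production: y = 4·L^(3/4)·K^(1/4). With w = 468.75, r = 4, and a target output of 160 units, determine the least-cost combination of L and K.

Cost minimization requires the marginal rate of technical substitution to equal the input-price ratio: MP_L/MP_K = w/r.
Here MP_L/MP_K = (3/4)·(K/L)/(1/4) = 3·(K/L). Setting this equal to 468.75/4 = 117.1875 gives K = 39.0625L.
Substituting into y = 160: 4·L^(3/4)·(39.0625L)^(1/4) = 160.
Solving, L = 16 and K = 625.

L* = 16, K* = 625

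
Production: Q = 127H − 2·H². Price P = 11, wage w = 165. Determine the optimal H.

H* = 28

The marginal product of H is MP_H = 127 − 4H.
A price-taking firm hires until the value of the marginal product equals the wage: P·MP_H = w, so 11·(127 − 4H) = 165.
Then 127 − 4H = 15, giving H = 28.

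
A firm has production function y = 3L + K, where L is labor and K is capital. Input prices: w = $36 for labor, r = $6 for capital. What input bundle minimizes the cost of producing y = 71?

L* = 0, K* = 71

The inputs are perfect substitutes, so the firm uses whichever has the lower cost per unit of output.
Cost per unit of output via L is 12; via K it is 6. K is cheaper.
Producing y = 71 with K alone: L = 0, K = 71.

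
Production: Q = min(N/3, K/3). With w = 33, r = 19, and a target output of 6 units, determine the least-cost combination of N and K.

With a fixed-proportions technology, the cost-minimizing bundle uses no slack in either input: N/3 = K/3 = Q.
So N = 3·6 = 18 and K = 3·6 = 18.

N* = 18, K* = 18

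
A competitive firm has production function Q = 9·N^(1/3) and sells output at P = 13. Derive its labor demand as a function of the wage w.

N(w) = (39/w)^(3/2)

MP_N = (1/3)·9·N^(-2/3) = 3·N^(-2/3).
Setting P·MP_N = w: 39·N^(-2/3) = w.
Solving for N: N^(-2/3) = w/39, so N = (39/w)^(3/2).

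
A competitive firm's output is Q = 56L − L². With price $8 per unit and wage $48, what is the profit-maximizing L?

L* = 25

The marginal product of L is MP_L = 56 − 2L.
A price-taking firm hires until the value of the marginal product equals the wage: P·MP_L = w, so 8·(56 − 2L) = 48.
Then 56 − 2L = 6, giving L = 25.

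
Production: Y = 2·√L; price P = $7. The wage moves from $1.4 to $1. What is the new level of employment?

L* = 49

From P·MP_L = w with MP_L = L^(-1/2), the labor demand is L(w) = (7/w)^(2).
At w = 1.4: L = 25. At w = 1: L = 49.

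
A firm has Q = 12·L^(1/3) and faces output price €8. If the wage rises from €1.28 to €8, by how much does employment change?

ΔL = -117

From P·MP_L = w with MP_L = 4·L^(-2/3), the labor demand is L(w) = (32/w)^(3/2).
At w = 1.28: L = 125. At w = 8: L = 8.
ΔL = 8 − 125 = -117.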